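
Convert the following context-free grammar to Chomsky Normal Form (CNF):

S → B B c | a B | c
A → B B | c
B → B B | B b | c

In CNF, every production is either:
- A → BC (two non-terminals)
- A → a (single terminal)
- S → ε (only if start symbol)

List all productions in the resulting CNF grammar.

TC → c; TA → a; S → c; A → c; TB → b; B → c; S → B X0; X0 → B TC; S → TA B; A → B B; B → B B; B → B TB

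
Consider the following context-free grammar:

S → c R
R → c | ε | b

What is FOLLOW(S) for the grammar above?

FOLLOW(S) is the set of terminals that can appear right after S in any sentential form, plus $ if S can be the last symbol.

We compute FOLLOW(S) using the standard algorithm.
FOLLOW(S) starts with {$}.
FIRST(R) = {b, c, ε}
FIRST(S) = {c}
FOLLOW(R) = {$}
FOLLOW(S) = {$}
Therefore, FOLLOW(S) = {$}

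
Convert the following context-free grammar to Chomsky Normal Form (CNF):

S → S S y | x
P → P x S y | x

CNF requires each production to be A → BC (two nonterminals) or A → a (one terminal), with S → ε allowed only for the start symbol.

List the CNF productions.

TY → y; S → x; TX → x; P → x; S → S X0; X0 → S TY; P → P X1; X1 → TX X2; X2 → S TY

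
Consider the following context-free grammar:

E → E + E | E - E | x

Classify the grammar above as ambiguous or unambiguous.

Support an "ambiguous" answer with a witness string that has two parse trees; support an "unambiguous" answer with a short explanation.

Ambiguous - the string 'x + x - x + x' has two distinct parse trees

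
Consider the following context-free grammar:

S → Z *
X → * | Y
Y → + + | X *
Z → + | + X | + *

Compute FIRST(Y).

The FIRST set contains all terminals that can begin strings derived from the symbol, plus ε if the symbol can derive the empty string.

We compute FIRST(Y) using the standard algorithm.
FIRST(S) = {+}
FIRST(X) = {*, +}
FIRST(Y) = {*, +}
FIRST(Z) = {+}
Therefore, FIRST(Y) = {*, +}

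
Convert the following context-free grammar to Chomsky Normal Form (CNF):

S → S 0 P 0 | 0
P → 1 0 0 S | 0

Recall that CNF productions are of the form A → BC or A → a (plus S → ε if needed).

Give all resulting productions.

T0 → 0; S → 0; T1 → 1; P → 0; S → S X0; X0 → T0 X1; X1 → P T0; P → T1 X2; X2 → T0 X3; X3 → T0 S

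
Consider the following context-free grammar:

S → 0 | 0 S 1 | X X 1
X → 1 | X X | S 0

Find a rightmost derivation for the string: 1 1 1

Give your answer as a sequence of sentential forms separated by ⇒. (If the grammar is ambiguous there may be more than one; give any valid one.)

S ⇒ X X 1 ⇒ X 1 1 ⇒ 1 1 1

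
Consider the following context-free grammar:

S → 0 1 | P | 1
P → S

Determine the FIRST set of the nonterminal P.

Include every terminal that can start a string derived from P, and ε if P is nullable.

We compute FIRST(P) using the standard algorithm.
FIRST(P) = {0, 1}
FIRST(S) = {0, 1}
Therefore, FIRST(P) = {0, 1}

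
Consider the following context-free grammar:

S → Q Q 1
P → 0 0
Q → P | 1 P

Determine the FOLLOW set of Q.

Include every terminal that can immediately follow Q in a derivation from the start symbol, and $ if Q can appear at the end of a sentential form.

We compute FOLLOW(Q) using the standard algorithm.
FOLLOW(S) starts with {$}.
FIRST(P) = {0}
FIRST(Q) = {0, 1}
FIRST(S) = {0, 1}
FOLLOW(P) = {0, 1}
FOLLOW(Q) = {0, 1}
FOLLOW(S) = {$}
Therefore, FOLLOW(Q) = {0, 1}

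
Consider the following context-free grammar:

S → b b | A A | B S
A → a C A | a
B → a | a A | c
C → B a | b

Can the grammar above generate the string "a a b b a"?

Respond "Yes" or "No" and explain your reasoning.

No - no valid derivation exists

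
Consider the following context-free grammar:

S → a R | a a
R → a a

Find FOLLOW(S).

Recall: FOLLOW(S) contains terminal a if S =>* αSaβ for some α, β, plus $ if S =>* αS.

We compute FOLLOW(S) using the standard algorithm.
FOLLOW(S) starts with {$}.
FIRST(R) = {a}
FIRST(S) = {a}
FOLLOW(R) = {$}
FOLLOW(S) = {$}
Therefore, FOLLOW(S) = {$}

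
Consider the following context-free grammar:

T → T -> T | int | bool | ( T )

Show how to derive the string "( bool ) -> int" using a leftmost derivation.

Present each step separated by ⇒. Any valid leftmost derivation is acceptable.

T ⇒ T -> T ⇒ ( T ) -> T ⇒ ( bool ) -> T ⇒ ( bool ) -> int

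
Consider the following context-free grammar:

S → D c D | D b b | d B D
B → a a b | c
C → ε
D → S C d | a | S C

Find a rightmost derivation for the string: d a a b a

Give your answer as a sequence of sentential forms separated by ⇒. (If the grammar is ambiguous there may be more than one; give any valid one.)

S ⇒ d B D ⇒ d B a ⇒ d a a b a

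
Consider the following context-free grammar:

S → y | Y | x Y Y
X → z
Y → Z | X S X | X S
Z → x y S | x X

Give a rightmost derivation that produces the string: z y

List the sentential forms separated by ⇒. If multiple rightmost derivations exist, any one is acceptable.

S ⇒ Y ⇒ X S ⇒ X y ⇒ z y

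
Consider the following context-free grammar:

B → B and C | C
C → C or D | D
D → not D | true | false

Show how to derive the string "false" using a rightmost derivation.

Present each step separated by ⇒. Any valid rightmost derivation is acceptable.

B ⇒ C ⇒ D ⇒ false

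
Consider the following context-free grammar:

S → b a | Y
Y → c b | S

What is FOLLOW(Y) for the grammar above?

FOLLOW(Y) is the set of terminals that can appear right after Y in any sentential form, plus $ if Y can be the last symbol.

We compute FOLLOW(Y) using the standard algorithm.
FOLLOW(S) starts with {$}.
FIRST(S) = {b, c}
FIRST(Y) = {b, c}
FOLLOW(S) = {$}
FOLLOW(Y) = {$}
Therefore, FOLLOW(Y) = {$}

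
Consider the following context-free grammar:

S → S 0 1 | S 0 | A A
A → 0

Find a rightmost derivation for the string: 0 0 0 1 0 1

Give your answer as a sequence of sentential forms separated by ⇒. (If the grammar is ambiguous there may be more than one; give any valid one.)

S ⇒ S 0 1 ⇒ S 0 1 0 1 ⇒ A A 0 1 0 1 ⇒ A 0 0 1 0 1 ⇒ 0 0 0 1 0 1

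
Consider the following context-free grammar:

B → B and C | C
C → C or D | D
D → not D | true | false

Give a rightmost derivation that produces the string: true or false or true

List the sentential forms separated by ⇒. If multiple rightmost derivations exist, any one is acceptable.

B ⇒ C ⇒ C or D ⇒ C or true ⇒ C or D or true ⇒ C or false or true ⇒ D or false or true ⇒ true or false or true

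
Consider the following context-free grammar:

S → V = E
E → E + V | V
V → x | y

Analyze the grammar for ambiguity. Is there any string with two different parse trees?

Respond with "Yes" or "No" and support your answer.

No - the grammar is unambiguous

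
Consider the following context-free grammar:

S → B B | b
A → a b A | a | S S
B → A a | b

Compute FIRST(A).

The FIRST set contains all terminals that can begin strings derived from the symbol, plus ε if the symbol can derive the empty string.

We compute FIRST(A) using the standard algorithm.
FIRST(A) = {a, b}
FIRST(B) = {a, b}
FIRST(S) = {a, b}
Therefore, FIRST(A) = {a, b}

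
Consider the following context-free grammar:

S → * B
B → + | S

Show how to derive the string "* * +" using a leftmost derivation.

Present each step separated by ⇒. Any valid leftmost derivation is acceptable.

S ⇒ * B ⇒ * S ⇒ * * B ⇒ * * +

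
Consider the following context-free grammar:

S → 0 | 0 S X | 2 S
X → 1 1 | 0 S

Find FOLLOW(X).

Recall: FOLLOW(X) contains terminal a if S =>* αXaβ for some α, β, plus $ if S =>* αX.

We compute FOLLOW(X) using the standard algorithm.
FOLLOW(S) starts with {$}.
FIRST(S) = {0, 2}
FIRST(X) = {0, 1}
FOLLOW(S) = {$, 0, 1}
FOLLOW(X) = {$, 0, 1}
Therefore, FOLLOW(X) = {$, 0, 1}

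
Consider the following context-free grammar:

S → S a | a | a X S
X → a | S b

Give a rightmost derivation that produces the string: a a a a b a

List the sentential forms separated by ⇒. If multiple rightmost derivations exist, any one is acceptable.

S ⇒ a X S ⇒ a X a ⇒ a S b a ⇒ a S a b a ⇒ a S a a b a ⇒ a a a a b a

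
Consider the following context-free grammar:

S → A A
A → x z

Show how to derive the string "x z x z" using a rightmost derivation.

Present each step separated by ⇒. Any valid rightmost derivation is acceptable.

S ⇒ A A ⇒ A x z ⇒ x z x z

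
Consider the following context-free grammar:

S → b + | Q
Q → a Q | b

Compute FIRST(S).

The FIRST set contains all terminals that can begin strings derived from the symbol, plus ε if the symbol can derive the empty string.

We compute FIRST(S) using the standard algorithm.
FIRST(Q) = {a, b}
FIRST(S) = {a, b}
Therefore, FIRST(S) = {a, b}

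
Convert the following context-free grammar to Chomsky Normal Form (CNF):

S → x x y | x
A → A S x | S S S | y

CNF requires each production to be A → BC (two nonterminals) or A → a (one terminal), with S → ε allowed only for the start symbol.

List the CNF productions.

TX → x; TY → y; S → x; A → y; S → TX X0; X0 → TX TY; A → A X1; X1 → S TX; A → S X2; X2 → S S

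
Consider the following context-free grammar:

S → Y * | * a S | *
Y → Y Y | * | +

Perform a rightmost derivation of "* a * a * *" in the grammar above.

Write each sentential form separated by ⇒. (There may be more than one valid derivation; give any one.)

S ⇒ * a S ⇒ * a * a S ⇒ * a * a Y * ⇒ * a * a * *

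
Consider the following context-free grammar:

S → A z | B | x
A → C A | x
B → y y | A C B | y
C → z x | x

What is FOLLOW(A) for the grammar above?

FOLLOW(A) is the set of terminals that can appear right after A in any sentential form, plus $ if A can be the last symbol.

We compute FOLLOW(A) using the standard algorithm.
FOLLOW(S) starts with {$}.
FIRST(A) = {x, z}
FIRST(B) = {x, y, z}
FIRST(C) = {x, z}
FIRST(S) = {x, y, z}
FOLLOW(A) = {x, z}
FOLLOW(B) = {$}
FOLLOW(C) = {x, y, z}
FOLLOW(S) = {$}
Therefore, FOLLOW(A) = {x, z}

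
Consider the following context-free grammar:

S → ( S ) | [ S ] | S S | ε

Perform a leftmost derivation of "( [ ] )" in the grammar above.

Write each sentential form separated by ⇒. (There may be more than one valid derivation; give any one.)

S ⇒ ( S ) ⇒ ( [ S ] ) ⇒ ( [ S S ] ) ⇒ ( [ S ] ) ⇒ ( [ ] )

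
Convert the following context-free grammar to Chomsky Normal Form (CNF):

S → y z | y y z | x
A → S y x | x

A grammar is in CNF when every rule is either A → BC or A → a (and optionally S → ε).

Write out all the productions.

TY → y; TZ → z; S → x; TX → x; A → x; S → TY TZ; S → TY X0; X0 → TY TZ; A → S X1; X1 → TY TX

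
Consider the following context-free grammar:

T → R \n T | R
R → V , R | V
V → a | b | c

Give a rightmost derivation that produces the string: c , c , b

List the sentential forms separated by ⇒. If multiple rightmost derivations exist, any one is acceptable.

T ⇒ R ⇒ V , R ⇒ V , V , R ⇒ V , V , V ⇒ V , V , b ⇒ V , c , b ⇒ c , c , b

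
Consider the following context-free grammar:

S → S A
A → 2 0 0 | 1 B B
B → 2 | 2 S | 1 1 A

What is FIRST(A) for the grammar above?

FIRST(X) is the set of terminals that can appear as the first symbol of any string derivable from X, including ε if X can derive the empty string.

We compute FIRST(A) using the standard algorithm.
FIRST(A) = {1, 2}
FIRST(B) = {1, 2}
FIRST(S) = {}
Therefore, FIRST(A) = {1, 2}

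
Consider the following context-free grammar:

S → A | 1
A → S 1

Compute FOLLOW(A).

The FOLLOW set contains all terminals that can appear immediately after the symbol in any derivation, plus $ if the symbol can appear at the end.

We compute FOLLOW(A) using the standard algorithm.
FOLLOW(S) starts with {$}.
FIRST(A) = {1}
FIRST(S) = {1}
FOLLOW(A) = {$, 1}
FOLLOW(S) = {$, 1}
Therefore, FOLLOW(A) = {$, 1}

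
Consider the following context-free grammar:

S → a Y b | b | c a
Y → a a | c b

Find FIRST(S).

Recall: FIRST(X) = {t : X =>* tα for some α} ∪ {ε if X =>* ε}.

We compute FIRST(S) using the standard algorithm.
FIRST(S) = {a, b, c}
FIRST(Y) = {a, c}
Therefore, FIRST(S) = {a, b, c}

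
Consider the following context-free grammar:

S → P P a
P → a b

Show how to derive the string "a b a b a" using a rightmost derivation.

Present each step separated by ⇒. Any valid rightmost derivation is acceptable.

S ⇒ P P a ⇒ P a b a ⇒ a b a b a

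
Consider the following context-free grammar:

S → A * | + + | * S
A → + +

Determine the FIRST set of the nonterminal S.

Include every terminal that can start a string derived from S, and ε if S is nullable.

We compute FIRST(S) using the standard algorithm.
FIRST(A) = {+}
FIRST(S) = {*, +}
Therefore, FIRST(S) = {*, +}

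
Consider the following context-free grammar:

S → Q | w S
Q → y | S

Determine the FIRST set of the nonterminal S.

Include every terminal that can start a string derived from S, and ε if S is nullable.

We compute FIRST(S) using the standard algorithm.
FIRST(Q) = {w, y}
FIRST(S) = {w, y}
Therefore, FIRST(S) = {w, y}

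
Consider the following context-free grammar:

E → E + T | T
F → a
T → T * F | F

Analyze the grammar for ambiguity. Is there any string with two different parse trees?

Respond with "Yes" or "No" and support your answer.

No - the grammar is unambiguous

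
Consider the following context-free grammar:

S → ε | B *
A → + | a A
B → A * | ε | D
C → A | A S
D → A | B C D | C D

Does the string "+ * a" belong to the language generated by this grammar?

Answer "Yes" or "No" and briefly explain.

No - no valid derivation exists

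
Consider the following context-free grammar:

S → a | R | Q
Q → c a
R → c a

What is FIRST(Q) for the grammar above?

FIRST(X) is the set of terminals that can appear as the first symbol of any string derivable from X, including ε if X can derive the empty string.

We compute FIRST(Q) using the standard algorithm.
FIRST(Q) = {c}
FIRST(R) = {c}
FIRST(S) = {a, c}
Therefore, FIRST(Q) = {c}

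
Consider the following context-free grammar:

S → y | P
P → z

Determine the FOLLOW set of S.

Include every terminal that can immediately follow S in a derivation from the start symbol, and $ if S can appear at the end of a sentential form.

We compute FOLLOW(S) using the standard algorithm.
FOLLOW(S) starts with {$}.
FIRST(P) = {z}
FIRST(S) = {y, z}
FOLLOW(P) = {$}
FOLLOW(S) = {$}
Therefore, FOLLOW(S) = {$}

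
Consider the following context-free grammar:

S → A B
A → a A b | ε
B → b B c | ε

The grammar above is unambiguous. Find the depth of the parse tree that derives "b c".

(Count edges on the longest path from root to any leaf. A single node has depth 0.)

3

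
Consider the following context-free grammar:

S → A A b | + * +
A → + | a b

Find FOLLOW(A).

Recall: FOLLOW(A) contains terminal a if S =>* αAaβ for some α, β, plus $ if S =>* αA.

We compute FOLLOW(A) using the standard algorithm.
FOLLOW(S) starts with {$}.
FIRST(A) = {+, a}
FIRST(S) = {+, a}
FOLLOW(A) = {+, a, b}
FOLLOW(S) = {$}
Therefore, FOLLOW(A) = {+, a, b}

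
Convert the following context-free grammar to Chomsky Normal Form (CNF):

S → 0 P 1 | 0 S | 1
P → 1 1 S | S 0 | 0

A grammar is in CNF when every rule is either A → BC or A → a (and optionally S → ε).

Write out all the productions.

T0 → 0; T1 → 1; S → 1; P → 0; S → T0 X0; X0 → P T1; S → T0 S; P → T1 X1; X1 → T1 S; P → S T0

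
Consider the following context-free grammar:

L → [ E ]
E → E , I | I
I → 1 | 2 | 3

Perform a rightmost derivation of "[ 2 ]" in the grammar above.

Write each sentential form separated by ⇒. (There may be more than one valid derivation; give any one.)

L ⇒ [ E ] ⇒ [ I ] ⇒ [ 2 ]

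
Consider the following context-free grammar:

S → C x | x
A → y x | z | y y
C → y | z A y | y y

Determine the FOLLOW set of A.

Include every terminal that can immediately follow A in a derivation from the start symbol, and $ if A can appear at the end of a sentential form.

We compute FOLLOW(A) using the standard algorithm.
FOLLOW(S) starts with {$}.
FIRST(A) = {y, z}
FIRST(C) = {y, z}
FIRST(S) = {x, y, z}
FOLLOW(A) = {y}
FOLLOW(C) = {x}
FOLLOW(S) = {$}
Therefore, FOLLOW(A) = {y}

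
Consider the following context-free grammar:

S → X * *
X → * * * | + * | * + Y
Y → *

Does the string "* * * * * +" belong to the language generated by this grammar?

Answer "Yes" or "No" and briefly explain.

No - no valid derivation exists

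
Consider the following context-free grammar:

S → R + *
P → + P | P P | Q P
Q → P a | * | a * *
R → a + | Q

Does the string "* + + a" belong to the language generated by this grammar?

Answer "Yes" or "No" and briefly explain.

No - no valid derivation exists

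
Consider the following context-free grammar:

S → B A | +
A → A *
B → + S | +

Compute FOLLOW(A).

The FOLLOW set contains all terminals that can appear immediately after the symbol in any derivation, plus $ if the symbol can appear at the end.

We compute FOLLOW(A) using the standard algorithm.
FOLLOW(S) starts with {$}.
FIRST(A) = {}
FIRST(B) = {+}
FIRST(S) = {+}
FOLLOW(A) = {$, *}
FOLLOW(B) = {}
FOLLOW(S) = {$}
Therefore, FOLLOW(A) = {$, *}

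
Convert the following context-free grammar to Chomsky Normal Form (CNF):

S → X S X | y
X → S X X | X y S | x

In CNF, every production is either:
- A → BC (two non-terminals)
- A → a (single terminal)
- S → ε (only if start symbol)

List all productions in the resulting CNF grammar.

S → y; TY → y; X → x; S → X X0; X0 → S X; X → S X1; X1 → X X; X → X X2; X2 → TY S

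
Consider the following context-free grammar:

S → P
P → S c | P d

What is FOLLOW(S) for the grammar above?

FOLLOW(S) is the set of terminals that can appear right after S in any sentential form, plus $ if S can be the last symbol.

We compute FOLLOW(S) using the standard algorithm.
FOLLOW(S) starts with {$}.
FIRST(P) = {}
FIRST(S) = {}
FOLLOW(P) = {$, c, d}
FOLLOW(S) = {$, c}
Therefore, FOLLOW(S) = {$, c}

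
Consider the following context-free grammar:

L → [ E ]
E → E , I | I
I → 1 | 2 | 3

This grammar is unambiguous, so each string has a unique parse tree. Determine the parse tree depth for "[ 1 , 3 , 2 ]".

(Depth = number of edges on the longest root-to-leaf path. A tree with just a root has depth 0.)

5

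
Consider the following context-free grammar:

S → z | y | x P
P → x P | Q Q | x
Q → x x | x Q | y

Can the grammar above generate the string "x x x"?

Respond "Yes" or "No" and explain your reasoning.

Yes - a valid derivation exists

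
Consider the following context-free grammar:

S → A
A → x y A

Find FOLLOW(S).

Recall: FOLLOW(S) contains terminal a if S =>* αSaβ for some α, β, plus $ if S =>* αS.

We compute FOLLOW(S) using the standard algorithm.
FOLLOW(S) starts with {$}.
FIRST(A) = {x}
FIRST(S) = {x}
FOLLOW(A) = {$}
FOLLOW(S) = {$}
Therefore, FOLLOW(S) = {$}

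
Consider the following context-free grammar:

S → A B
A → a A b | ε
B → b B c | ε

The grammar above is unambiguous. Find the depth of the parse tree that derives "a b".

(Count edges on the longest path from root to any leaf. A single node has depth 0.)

3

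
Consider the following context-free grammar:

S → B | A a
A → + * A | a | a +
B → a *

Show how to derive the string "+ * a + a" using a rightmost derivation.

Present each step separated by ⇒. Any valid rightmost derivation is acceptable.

S ⇒ A a ⇒ + * A a ⇒ + * a + a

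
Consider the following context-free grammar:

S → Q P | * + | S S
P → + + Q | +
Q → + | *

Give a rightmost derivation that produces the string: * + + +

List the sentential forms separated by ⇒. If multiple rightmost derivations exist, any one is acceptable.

S ⇒ Q P ⇒ Q + + Q ⇒ Q + + + ⇒ * + + +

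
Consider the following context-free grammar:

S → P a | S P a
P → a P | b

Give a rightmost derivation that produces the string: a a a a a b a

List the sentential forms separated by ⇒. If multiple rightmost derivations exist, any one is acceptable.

S ⇒ P a ⇒ a P a ⇒ a a P a ⇒ a a a P a ⇒ a a a a P a ⇒ a a a a a P a ⇒ a a a a a b a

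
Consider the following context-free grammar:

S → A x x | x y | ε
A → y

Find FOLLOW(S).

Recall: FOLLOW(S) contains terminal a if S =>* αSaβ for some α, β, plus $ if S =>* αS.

We compute FOLLOW(S) using the standard algorithm.
FOLLOW(S) starts with {$}.
FIRST(A) = {y}
FIRST(S) = {x, y, ε}
FOLLOW(A) = {x}
FOLLOW(S) = {$}
Therefore, FOLLOW(S) = {$}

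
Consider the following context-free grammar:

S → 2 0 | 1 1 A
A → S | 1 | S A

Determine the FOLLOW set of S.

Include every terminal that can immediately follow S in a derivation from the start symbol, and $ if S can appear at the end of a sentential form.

We compute FOLLOW(S) using the standard algorithm.
FOLLOW(S) starts with {$}.
FIRST(A) = {1, 2}
FIRST(S) = {1, 2}
FOLLOW(A) = {$, 1, 2}
FOLLOW(S) = {$, 1, 2}
Therefore, FOLLOW(S) = {$, 1, 2}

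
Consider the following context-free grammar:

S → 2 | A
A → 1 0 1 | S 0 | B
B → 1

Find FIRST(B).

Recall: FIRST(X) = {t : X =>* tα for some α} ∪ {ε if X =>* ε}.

We compute FIRST(B) using the standard algorithm.
FIRST(A) = {1, 2}
FIRST(B) = {1}
FIRST(S) = {1, 2}
Therefore, FIRST(B) = {1}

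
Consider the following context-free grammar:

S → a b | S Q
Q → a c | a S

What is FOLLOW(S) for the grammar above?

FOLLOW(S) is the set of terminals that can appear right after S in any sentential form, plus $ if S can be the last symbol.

We compute FOLLOW(S) using the standard algorithm.
FOLLOW(S) starts with {$}.
FIRST(Q) = {a}
FIRST(S) = {a}
FOLLOW(Q) = {$, a}
FOLLOW(S) = {$, a}
Therefore, FOLLOW(S) = {$, a}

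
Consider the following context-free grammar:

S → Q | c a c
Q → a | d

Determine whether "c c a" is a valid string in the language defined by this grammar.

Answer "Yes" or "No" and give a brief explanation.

No - no valid derivation exists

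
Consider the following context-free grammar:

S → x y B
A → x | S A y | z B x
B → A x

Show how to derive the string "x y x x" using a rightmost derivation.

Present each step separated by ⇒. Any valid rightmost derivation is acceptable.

S ⇒ x y B ⇒ x y A x ⇒ x y x x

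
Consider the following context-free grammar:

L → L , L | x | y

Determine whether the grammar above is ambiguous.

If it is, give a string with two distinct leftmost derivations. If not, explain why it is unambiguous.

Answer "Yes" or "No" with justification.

Yes - the string 'y , x , y , y , x , y' has two distinct leftmost derivations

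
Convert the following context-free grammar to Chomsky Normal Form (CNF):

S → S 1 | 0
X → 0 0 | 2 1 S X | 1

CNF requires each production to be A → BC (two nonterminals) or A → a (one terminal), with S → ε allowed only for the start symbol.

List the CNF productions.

T1 → 1; S → 0; T0 → 0; T2 → 2; X → 1; S → S T1; X → T0 T0; X → T2 X0; X0 → T1 X1; X1 → S X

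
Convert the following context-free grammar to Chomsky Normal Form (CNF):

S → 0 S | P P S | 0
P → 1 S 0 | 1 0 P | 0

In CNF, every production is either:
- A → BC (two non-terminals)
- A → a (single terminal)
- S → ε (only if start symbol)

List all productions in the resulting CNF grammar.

T0 → 0; S → 0; T1 → 1; P → 0; S → T0 S; S → P X0; X0 → P S; P → T1 X1; X1 → S T0; P → T1 X2; X2 → T0 P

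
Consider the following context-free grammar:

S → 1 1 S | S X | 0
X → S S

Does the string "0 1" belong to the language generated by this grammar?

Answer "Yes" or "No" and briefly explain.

No - no valid derivation exists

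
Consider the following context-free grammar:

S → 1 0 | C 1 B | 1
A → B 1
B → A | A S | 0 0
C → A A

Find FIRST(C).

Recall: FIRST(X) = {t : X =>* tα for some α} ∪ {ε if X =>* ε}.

We compute FIRST(C) using the standard algorithm.
FIRST(A) = {0}
FIRST(B) = {0}
FIRST(C) = {0}
FIRST(S) = {0, 1}
Therefore, FIRST(C) = {0}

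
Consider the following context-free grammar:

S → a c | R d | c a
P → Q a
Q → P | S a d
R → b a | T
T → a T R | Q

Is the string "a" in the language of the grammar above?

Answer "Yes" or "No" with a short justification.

No - no valid derivation exists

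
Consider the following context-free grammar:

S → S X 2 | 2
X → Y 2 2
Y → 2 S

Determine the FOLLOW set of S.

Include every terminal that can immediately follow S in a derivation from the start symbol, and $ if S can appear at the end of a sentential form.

We compute FOLLOW(S) using the standard algorithm.
FOLLOW(S) starts with {$}.
FIRST(S) = {2}
FIRST(X) = {2}
FIRST(Y) = {2}
FOLLOW(S) = {$, 2}
FOLLOW(X) = {2}
FOLLOW(Y) = {2}
Therefore, FOLLOW(S) = {$, 2}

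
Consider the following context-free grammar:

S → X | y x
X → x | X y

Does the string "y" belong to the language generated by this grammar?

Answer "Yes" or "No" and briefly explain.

No - no valid derivation exists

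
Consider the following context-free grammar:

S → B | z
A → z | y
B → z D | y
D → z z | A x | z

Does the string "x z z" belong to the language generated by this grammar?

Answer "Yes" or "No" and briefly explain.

No - no valid derivation exists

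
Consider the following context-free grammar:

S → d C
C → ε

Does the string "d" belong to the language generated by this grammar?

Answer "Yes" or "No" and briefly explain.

Yes - a valid derivation exists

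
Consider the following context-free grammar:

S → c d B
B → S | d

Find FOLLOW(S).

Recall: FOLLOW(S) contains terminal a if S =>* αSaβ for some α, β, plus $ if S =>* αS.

We compute FOLLOW(S) using the standard algorithm.
FOLLOW(S) starts with {$}.
FIRST(B) = {c, d}
FIRST(S) = {c}
FOLLOW(B) = {$}
FOLLOW(S) = {$}
Therefore, FOLLOW(S) = {$}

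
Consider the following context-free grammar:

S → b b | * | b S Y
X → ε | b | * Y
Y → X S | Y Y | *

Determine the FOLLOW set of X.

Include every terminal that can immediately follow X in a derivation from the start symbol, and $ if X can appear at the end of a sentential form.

We compute FOLLOW(X) using the standard algorithm.
FOLLOW(S) starts with {$}.
FIRST(S) = {*, b}
FIRST(X) = {*, b, ε}
FIRST(Y) = {*, b}
FOLLOW(S) = {$, *, b}
FOLLOW(X) = {*, b}
FOLLOW(Y) = {$, *, b}
Therefore, FOLLOW(X) = {*, b}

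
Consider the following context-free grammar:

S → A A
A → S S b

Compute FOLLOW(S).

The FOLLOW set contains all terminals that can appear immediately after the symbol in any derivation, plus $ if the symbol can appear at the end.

We compute FOLLOW(S) using the standard algorithm.
FOLLOW(S) starts with {$}.
FIRST(A) = {}
FIRST(S) = {}
FOLLOW(A) = {$, b}
FOLLOW(S) = {$, b}
Therefore, FOLLOW(S) = {$, b}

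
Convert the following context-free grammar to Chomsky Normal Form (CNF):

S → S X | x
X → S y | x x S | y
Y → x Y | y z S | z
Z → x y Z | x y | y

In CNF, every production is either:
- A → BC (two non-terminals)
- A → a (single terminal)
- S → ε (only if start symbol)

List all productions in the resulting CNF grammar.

S → x; TY → y; TX → x; X → y; TZ → z; Y → z; Z → y; S → S X; X → S TY; X → TX X0; X0 → TX S; Y → TX Y; Y → TY X1; X1 → TZ S; Z → TX X2; X2 → TY Z; Z → TX TY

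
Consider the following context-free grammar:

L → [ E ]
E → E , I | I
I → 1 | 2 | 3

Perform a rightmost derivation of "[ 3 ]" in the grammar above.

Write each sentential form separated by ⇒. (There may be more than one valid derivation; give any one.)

L ⇒ [ E ] ⇒ [ I ] ⇒ [ 3 ]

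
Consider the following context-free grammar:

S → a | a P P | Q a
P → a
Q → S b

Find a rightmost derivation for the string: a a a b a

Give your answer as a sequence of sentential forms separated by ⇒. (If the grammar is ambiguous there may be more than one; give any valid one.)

S ⇒ Q a ⇒ S b a ⇒ a P P b a ⇒ a P a b a ⇒ a a a b a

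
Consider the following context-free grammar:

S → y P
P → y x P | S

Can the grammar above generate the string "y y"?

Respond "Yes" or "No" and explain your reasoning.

No - no valid derivation exists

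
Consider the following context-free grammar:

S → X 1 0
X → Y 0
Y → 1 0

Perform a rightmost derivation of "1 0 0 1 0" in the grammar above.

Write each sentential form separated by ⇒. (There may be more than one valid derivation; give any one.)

S ⇒ X 1 0 ⇒ Y 0 1 0 ⇒ 1 0 0 1 0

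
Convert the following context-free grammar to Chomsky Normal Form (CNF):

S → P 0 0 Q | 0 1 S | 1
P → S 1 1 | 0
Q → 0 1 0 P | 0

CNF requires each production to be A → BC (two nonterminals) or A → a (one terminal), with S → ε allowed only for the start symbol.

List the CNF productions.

T0 → 0; T1 → 1; S → 1; P → 0; Q → 0; S → P X0; X0 → T0 X1; X1 → T0 Q; S → T0 X2; X2 → T1 S; P → S X3; X3 → T1 T1; Q → T0 X4; X4 → T1 X5; X5 → T0 P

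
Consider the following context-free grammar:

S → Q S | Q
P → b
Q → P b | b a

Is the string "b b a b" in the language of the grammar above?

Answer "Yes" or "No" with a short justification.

No - no valid derivation exists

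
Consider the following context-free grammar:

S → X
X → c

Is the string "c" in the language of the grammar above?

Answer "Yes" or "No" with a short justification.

Yes - a valid derivation exists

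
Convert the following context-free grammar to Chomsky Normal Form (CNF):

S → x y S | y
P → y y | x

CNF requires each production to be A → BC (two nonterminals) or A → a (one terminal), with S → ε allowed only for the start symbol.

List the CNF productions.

TX → x; TY → y; S → y; P → x; S → TX X0; X0 → TY S; P → TY TY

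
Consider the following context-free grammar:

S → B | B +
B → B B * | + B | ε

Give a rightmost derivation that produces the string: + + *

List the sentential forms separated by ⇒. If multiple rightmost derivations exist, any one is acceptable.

S ⇒ B ⇒ B B * ⇒ B + B * ⇒ B + + B * ⇒ B + + * ⇒ + + *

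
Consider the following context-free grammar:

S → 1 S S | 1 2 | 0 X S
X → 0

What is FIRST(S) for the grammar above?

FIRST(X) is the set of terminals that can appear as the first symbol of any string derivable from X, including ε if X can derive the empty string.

We compute FIRST(S) using the standard algorithm.
FIRST(S) = {0, 1}
FIRST(X) = {0}
Therefore, FIRST(S) = {0, 1}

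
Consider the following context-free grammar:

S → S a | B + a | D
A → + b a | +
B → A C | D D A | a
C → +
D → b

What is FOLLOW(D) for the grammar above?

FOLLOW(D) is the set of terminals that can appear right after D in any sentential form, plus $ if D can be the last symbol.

We compute FOLLOW(D) using the standard algorithm.
FOLLOW(S) starts with {$}.
FIRST(A) = {+}
FIRST(B) = {+, a, b}
FIRST(C) = {+}
FIRST(D) = {b}
FIRST(S) = {+, a, b}
FOLLOW(A) = {+}
FOLLOW(B) = {+}
FOLLOW(C) = {+}
FOLLOW(D) = {$, +, a, b}
FOLLOW(S) = {$, a}
Therefore, FOLLOW(D) = {$, +, a, b}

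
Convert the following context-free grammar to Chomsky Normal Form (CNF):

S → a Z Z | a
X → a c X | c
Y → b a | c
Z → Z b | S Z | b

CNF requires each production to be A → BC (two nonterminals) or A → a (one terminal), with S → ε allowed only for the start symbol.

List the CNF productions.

TA → a; S → a; TC → c; X → c; TB → b; Y → c; Z → b; S → TA X0; X0 → Z Z; X → TA X1; X1 → TC X; Y → TB TA; Z → Z TB; Z → S Z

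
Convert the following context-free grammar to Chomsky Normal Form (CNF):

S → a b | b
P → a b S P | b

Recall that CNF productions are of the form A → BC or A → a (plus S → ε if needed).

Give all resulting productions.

TA → a; TB → b; S → b; P → b; S → TA TB; P → TA X0; X0 → TB X1; X1 → S P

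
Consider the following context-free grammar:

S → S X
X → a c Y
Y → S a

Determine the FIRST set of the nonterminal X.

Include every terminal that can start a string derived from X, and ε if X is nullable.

We compute FIRST(X) using the standard algorithm.
FIRST(S) = {}
FIRST(X) = {a}
FIRST(Y) = {}
Therefore, FIRST(X) = {a}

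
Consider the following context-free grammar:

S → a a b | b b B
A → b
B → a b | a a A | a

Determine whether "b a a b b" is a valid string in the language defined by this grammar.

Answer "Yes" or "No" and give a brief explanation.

No - no valid derivation exists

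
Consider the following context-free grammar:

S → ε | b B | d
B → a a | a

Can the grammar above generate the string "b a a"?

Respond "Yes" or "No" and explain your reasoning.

Yes - a valid derivation exists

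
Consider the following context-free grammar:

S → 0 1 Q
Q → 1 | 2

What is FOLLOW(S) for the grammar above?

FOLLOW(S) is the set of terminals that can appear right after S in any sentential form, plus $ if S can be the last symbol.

We compute FOLLOW(S) using the standard algorithm.
FOLLOW(S) starts with {$}.
FIRST(Q) = {1, 2}
FIRST(S) = {0}
FOLLOW(Q) = {$}
FOLLOW(S) = {$}
Therefore, FOLLOW(S) = {$}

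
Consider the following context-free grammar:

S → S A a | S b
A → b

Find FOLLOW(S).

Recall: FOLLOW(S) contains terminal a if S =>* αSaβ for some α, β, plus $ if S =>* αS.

We compute FOLLOW(S) using the standard algorithm.
FOLLOW(S) starts with {$}.
FIRST(A) = {b}
FIRST(S) = {}
FOLLOW(A) = {a}
FOLLOW(S) = {$, b}
Therefore, FOLLOW(S) = {$, b}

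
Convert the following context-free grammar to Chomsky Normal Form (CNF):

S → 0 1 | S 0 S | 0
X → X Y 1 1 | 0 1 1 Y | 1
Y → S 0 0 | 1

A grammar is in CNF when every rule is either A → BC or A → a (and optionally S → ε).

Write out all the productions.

T0 → 0; T1 → 1; S → 0; X → 1; Y → 1; S → T0 T1; S → S X0; X0 → T0 S; X → X X1; X1 → Y X2; X2 → T1 T1; X → T0 X3; X3 → T1 X4; X4 → T1 Y; Y → S X5; X5 → T0 T0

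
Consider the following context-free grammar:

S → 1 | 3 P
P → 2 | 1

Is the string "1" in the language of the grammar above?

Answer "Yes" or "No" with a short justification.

Yes - a valid derivation exists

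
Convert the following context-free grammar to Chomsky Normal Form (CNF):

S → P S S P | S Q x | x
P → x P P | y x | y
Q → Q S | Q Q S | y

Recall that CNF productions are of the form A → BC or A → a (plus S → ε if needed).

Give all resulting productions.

TX → x; S → x; TY → y; P → y; Q → y; S → P X0; X0 → S X1; X1 → S P; S → S X2; X2 → Q TX; P → TX X3; X3 → P P; P → TY TX; Q → Q S; Q → Q X4; X4 → Q S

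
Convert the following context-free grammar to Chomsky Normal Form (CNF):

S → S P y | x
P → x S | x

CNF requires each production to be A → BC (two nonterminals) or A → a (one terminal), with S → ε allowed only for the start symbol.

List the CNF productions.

TY → y; S → x; TX → x; P → x; S → S X0; X0 → P TY; P → TX S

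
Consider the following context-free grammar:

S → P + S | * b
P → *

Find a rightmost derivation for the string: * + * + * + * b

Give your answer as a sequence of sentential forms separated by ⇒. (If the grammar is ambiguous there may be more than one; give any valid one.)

S ⇒ P + S ⇒ P + P + S ⇒ P + P + P + S ⇒ P + P + P + * b ⇒ P + P + * + * b ⇒ P + * + * + * b ⇒ * + * + * + * b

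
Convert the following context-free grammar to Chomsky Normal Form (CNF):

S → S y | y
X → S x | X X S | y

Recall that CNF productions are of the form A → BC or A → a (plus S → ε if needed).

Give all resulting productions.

TY → y; S → y; TX → x; X → y; S → S TY; X → S TX; X → X X0; X0 → X S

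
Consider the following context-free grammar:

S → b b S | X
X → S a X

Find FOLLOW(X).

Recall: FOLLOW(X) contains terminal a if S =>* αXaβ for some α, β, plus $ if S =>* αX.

We compute FOLLOW(X) using the standard algorithm.
FOLLOW(S) starts with {$}.
FIRST(S) = {b}
FIRST(X) = {b}
FOLLOW(S) = {$, a}
FOLLOW(X) = {$, a}
Therefore, FOLLOW(X) = {$, a}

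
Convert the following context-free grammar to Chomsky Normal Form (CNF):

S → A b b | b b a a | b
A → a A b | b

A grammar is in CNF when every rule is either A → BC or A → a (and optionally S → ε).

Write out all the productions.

TB → b; TA → a; S → b; A → b; S → A X0; X0 → TB TB; S → TB X1; X1 → TB X2; X2 → TA TA; A → TA X3; X3 → A TB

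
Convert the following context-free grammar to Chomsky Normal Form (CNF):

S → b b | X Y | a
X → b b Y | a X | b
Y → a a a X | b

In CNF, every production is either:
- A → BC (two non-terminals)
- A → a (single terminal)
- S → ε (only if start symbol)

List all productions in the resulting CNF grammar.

TB → b; S → a; TA → a; X → b; Y → b; S → TB TB; S → X Y; X → TB X0; X0 → TB Y; X → TA X; Y → TA X1; X1 → TA X2; X2 → TA X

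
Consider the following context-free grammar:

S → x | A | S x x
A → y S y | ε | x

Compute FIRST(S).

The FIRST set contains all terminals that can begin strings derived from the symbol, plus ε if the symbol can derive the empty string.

We compute FIRST(S) using the standard algorithm.
FIRST(A) = {x, y, ε}
FIRST(S) = {x, y, ε}
Therefore, FIRST(S) = {x, y, ε}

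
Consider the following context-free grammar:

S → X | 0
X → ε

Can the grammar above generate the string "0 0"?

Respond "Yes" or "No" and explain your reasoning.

No - no valid derivation exists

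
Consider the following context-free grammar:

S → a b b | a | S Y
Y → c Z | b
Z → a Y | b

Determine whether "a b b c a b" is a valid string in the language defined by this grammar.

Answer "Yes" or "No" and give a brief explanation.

Yes - a valid derivation exists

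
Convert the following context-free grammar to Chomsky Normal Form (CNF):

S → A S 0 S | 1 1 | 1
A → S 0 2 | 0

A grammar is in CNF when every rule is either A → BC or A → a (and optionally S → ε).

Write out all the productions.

T0 → 0; T1 → 1; S → 1; T2 → 2; A → 0; S → A X0; X0 → S X1; X1 → T0 S; S → T1 T1; A → S X2; X2 → T0 T2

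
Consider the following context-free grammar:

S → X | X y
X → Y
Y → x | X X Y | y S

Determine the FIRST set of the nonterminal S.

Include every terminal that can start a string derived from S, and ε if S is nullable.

We compute FIRST(S) using the standard algorithm.
FIRST(S) = {x, y}
FIRST(X) = {x, y}
FIRST(Y) = {x, y}
Therefore, FIRST(S) = {x, y}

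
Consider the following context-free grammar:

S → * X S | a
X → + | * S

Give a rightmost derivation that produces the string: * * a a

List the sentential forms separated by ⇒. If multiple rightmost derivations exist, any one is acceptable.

S ⇒ * X S ⇒ * X a ⇒ * * S a ⇒ * * a a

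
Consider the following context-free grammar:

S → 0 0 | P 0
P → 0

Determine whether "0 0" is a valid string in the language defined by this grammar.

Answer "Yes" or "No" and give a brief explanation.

Yes - a valid derivation exists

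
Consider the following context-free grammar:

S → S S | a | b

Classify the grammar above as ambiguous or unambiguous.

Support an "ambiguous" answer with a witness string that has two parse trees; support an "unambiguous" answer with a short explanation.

Ambiguous - the string 'a b b b b b' has two distinct parse trees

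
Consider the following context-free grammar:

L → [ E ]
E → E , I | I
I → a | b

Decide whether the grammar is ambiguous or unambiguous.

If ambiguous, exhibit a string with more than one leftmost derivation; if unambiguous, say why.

Unambiguous - every string in the language has a unique leftmost derivation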